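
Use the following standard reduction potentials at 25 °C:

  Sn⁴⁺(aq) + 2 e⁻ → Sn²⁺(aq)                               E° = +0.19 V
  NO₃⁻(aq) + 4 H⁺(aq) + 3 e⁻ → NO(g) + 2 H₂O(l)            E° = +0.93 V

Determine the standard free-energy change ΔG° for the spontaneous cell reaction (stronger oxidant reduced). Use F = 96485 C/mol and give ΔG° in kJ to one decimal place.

NO₃⁻/NO (E° = +0.93 V) is the cathode; Sn⁴⁺/Sn²⁺ (E° = +0.19 V) is the anode, so E°cell = +0.74 V.
Balancing electrons gives n = 6 (lcm of 3 and 2).
ΔG° = −nFE° = −(6)(96485)(+0.74) = -428,393 J = -428.4 kJ.

-428.4 kJ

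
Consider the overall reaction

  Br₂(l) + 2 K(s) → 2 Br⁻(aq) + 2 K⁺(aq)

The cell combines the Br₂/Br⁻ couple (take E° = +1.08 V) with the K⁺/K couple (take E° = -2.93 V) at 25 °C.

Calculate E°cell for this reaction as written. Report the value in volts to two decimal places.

+4.01 V

The Br₂/Br⁻ couple has the higher reduction potential, so it is the cathode; K⁺/K is oxidised at the anode.
E°cell = E°(cathode) − E°(anode) = (+1.08) − (-2.93) = +4.01 V.
Since E°cell > 0, the reaction is spontaneous under standard conditions.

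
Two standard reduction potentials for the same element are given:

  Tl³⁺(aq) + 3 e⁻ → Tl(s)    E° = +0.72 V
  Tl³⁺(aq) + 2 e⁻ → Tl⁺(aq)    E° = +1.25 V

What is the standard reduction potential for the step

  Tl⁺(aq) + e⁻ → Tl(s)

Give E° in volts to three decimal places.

Sequential free energies add, so n₃E°₃ = n₁E°₁ + n₂E°₂.
With n₃ = 3, and the known step contributing 2×(+1.25) V, the unknown satisfies 1·E° = 3×(+0.72) − 2×(+1.25) = -0.340.
E° = -0.340 / 1 = -0.340 V.

-0.340 V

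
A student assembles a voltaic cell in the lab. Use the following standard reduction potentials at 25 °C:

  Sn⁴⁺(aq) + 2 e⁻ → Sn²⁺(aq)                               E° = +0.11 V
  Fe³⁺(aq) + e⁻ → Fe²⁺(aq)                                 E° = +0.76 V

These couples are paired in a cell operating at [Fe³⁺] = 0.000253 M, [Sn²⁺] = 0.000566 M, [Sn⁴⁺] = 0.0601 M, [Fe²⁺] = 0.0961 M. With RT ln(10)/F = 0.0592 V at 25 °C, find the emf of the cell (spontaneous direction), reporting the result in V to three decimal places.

Fe³⁺/Fe²⁺ is the cathode (higher E°), Sn⁴⁺/Sn²⁺ the anode: E°cell = +0.76 − (+0.11) = +0.65 V, n = 2.
Overall: 2 Fe³⁺(aq) + Sn²⁺(aq) → 2 Fe²⁺(aq) + Sn⁴⁺(aq)
Q = [Fe²⁺]^2·[Sn⁴⁺] / ([Fe³⁺]^2·[Sn²⁺]); log Q = 7.185.
E = E° − (0.0592/n) log Q = +0.65 − (0.0592/2)(7.185) = +0.437 V.

+0.437 V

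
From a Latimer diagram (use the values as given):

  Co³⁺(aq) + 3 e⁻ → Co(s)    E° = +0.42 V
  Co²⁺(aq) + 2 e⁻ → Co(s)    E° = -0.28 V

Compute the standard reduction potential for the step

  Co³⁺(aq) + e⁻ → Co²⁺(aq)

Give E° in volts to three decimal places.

+1.820 V

Sequential free energies add, so n₃E°₃ = n₁E°₁ + n₂E°₂.
With n₃ = 3, and the known step contributing 2×(-0.28) V, the unknown satisfies 1·E° = 3×(+0.42) − 2×(-0.28) = +1.820.
E° = +1.820 / 1 = +1.820 V.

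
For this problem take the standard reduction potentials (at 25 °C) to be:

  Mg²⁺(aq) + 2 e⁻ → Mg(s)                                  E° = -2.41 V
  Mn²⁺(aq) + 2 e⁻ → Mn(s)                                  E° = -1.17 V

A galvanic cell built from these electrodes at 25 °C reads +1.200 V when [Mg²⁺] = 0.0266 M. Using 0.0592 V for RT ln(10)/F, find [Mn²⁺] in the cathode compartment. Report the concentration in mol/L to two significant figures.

Mn²⁺/Mn is the cathode, Mg²⁺/Mg the anode: E°cell = +1.24 V, n = 2.
Overall reaction: Mn²⁺(aq) + Mg(s) → Mn(s) + Mg²⁺(aq); Q = [Mg²⁺]^1/[Mn²⁺]^1.
From E = E° − (0.0592/n) log Q: log Q = (E° − E)·n/0.0592 = (+1.24 − (+1.200))·2/0.0592 = 1.3514.
So 1·log[Mn²⁺] = 1·log(0.0266) − log Q = -1.5751 − (1.3514) = -2.9265; [Mn²⁺] = 10^(-2.9265) ≈ 0.0012 M.

0.0012 M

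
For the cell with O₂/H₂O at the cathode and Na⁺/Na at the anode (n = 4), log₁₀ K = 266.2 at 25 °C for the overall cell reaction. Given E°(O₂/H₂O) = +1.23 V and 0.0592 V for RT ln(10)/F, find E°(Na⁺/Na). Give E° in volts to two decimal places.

E°cell = (0.0592/n)·log K = (0.0592/4)(266.2) = +3.940 V.
Since O₂/H₂O is the cathode and Na⁺/Na the anode, E°cell = E°(O₂/H₂O) − E°(Na⁺/Na).
So E°(Na⁺/Na) = E°(O₂/H₂O) − E°cell = (+1.23) − (+3.940) = -2.71 V.

-2.71 V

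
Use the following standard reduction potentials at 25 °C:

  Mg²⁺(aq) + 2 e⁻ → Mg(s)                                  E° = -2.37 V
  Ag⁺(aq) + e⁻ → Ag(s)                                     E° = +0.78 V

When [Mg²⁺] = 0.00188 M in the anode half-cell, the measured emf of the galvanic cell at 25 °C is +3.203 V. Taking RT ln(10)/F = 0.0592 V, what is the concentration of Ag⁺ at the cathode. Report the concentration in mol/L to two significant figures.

Ag⁺/Ag is the cathode, Mg²⁺/Mg the anode: E°cell = +3.15 V, n = 2.
Overall reaction: 2 Ag⁺(aq) + Mg(s) → 2 Ag(s) + Mg²⁺(aq); Q = [Mg²⁺]^1/[Ag⁺]^2.
From E = E° − (0.0592/n) log Q: log Q = (E° − E)·n/0.0592 = (+3.15 − (+3.203))·2/0.0592 = -1.7905.
So 2·log[Ag⁺] = 1·log(0.00188) − log Q = -2.7258 − (-1.7905) = -0.9353; log[Ag⁺] = -0.9353 / 2 = -0.4677; [Ag⁺] = 10^(-0.4677) ≈ 0.34 M.

0.34 M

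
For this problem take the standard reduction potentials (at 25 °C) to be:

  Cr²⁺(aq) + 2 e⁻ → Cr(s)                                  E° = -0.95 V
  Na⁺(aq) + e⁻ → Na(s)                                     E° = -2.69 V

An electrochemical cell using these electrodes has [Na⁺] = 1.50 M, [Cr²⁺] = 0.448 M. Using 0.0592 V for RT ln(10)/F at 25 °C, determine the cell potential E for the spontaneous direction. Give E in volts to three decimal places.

Cr²⁺/Cr is the cathode (higher E°), Na⁺/Na the anode: E°cell = -0.95 − (-2.69) = +1.74 V, n = 2.
Overall: Cr²⁺(aq) + 2 Na(s) → Cr(s) + 2 Na⁺(aq)
Q = [Na⁺]^2 / ([Cr²⁺]); log Q = 0.701.
E = E° − (0.0592/n) log Q = +1.74 − (0.0592/2)(0.701) = +1.719 V.

+1.719 V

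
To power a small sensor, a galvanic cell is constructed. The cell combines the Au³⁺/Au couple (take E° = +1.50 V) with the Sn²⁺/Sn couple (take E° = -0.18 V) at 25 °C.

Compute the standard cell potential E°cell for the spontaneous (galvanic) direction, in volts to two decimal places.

The Au³⁺/Au couple has the higher reduction potential, so it is the cathode; Sn²⁺/Sn is oxidised at the anode.
E°cell = E°(cathode) − E°(anode) = (+1.50) − (-0.18) = +1.68 V.

+1.68 V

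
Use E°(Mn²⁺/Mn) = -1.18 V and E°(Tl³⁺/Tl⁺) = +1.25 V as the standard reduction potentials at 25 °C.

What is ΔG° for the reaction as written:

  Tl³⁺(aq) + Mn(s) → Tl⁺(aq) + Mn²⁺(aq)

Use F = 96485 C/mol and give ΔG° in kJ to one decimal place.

As written, Tl³⁺/Tl⁺ is reduced (cathode) and Mn²⁺/Mn is oxidised (anode), so E°cell = (+1.25) − (-1.18) = +2.43 V.
Balancing electrons gives n = 2.
ΔG° = −nFE° = −(2)(96485)(+2.43) = -468,917 J = -468.9 kJ.

-468.9 kJ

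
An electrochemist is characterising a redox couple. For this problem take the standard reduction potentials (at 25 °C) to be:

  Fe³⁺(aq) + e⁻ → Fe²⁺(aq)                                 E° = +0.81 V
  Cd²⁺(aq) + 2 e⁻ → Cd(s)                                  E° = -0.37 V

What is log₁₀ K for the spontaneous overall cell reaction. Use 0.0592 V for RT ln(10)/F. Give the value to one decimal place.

39.9

Cathode: Fe³⁺/Fe²⁺; anode: Cd²⁺/Cd. E°cell = +1.18 V, n = 2.
log K = nE°cell / 0.0592 = (2)(+1.18) / 0.0592 = 39.9.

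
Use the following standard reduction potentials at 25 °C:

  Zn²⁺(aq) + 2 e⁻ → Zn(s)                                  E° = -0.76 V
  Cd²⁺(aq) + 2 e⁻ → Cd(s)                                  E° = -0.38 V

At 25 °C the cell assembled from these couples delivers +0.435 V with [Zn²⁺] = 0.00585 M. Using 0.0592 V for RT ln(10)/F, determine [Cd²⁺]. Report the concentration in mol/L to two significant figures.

Cd²⁺/Cd is the cathode, Zn²⁺/Zn the anode: E°cell = +0.38 V, n = 2.
Overall reaction: Cd²⁺(aq) + Zn(s) → Cd(s) + Zn²⁺(aq); Q = [Zn²⁺]^1/[Cd²⁺]^1.
From E = E° − (0.0592/n) log Q: log Q = (E° − E)·n/0.0592 = (+0.38 − (+0.435))·2/0.0592 = -1.8581.
So 1·log[Cd²⁺] = 1·log(0.00585) − log Q = -2.2328 − (-1.8581) = -0.3747; [Cd²⁺] = 10^(-0.3747) ≈ 0.42 M.

0.42 M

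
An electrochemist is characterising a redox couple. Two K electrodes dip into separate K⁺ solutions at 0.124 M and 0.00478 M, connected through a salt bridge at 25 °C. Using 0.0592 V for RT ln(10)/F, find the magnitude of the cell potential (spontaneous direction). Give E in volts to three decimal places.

For a concentration cell E°cell = 0. The 0.124 M side is the cathode (reduction is favoured where [K⁺] is higher).
With n = 1, E = −(0.0592/1) log([K⁺]ₐₙ/[K⁺]꜀ₐₜ) = −(0.0592/1) log(0.00478/0.124) = −(0.0592/1)(-1.414) = +0.084 V.

+0.084 V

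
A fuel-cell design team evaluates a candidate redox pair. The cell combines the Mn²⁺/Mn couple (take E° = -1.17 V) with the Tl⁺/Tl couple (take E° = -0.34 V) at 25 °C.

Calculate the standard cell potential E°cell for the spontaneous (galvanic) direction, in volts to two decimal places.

The Tl⁺/Tl couple has the higher reduction potential, so it is the cathode; Mn²⁺/Mn is oxidised at the anode.
E°cell = E°(cathode) − E°(anode) = (-0.34) − (-1.17) = +0.83 V.
Since E°cell > 0, the reaction is spontaneous under standard conditions.

+0.83 V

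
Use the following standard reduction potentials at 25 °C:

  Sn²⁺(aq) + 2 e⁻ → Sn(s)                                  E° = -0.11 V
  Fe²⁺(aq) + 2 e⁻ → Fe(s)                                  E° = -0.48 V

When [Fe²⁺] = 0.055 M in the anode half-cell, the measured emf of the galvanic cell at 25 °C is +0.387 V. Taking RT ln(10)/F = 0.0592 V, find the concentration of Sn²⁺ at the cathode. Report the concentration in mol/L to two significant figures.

0.21 M

Sn²⁺/Sn is the cathode, Fe²⁺/Fe the anode: E°cell = +0.37 V, n = 2.
Overall reaction: Sn²⁺(aq) + Fe(s) → Sn(s) + Fe²⁺(aq); Q = [Fe²⁺]^1/[Sn²⁺]^1.
From E = E° − (0.0592/n) log Q: log Q = (E° − E)·n/0.0592 = (+0.37 − (+0.387))·2/0.0592 = -0.5743.
So 1·log[Sn²⁺] = 1·log(0.055) − log Q = -1.2596 − (-0.5743) = -0.6853; [Sn²⁺] = 10^(-0.6853) ≈ 0.21 M.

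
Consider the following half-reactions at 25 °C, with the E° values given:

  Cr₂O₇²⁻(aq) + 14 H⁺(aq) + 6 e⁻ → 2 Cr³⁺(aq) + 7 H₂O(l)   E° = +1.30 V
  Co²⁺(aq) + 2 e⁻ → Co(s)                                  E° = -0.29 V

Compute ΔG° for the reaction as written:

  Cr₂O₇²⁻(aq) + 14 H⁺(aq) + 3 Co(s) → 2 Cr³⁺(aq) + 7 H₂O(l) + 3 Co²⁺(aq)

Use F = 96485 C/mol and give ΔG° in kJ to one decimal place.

As written, Cr₂O₇²⁻/Cr³⁺ is reduced (cathode) and Co²⁺/Co is oxidised (anode), so E°cell = (+1.30) − (-0.29) = +1.59 V.
Balancing electrons gives n = 6.
ΔG° = −nFE° = −(6)(96485)(+1.59) = -920,467 J = -920.5 kJ.

-920.5 kJ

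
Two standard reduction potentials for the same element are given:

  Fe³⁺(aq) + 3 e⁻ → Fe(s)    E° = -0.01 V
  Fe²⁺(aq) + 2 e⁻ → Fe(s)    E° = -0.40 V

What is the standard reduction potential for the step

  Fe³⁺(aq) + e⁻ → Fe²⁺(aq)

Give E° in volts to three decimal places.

Sequential free energies add, so n₃E°₃ = n₁E°₁ + n₂E°₂.
With n₃ = 3, and the known step contributing 2×(-0.40) V, the unknown satisfies 1·E° = 3×(-0.01) − 2×(-0.40) = +0.770.
E° = +0.770 / 1 = +0.770 V.

+0.770 V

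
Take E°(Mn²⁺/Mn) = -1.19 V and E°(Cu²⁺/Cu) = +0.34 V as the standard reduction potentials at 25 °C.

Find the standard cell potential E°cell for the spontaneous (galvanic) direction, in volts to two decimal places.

The Cu²⁺/Cu couple has the higher reduction potential, so it is the cathode; Mn²⁺/Mn is oxidised at the anode.
E°cell = E°(cathode) − E°(anode) = (+0.34) − (-1.19) = +1.53 V.

+1.53 V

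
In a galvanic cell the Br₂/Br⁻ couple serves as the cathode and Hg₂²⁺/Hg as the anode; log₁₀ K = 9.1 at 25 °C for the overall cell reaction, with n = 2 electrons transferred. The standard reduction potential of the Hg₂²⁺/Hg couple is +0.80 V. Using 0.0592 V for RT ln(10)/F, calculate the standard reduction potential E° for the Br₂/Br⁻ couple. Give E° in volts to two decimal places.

E°cell = (0.0592/n)·log K = (0.0592/2)(9.1) = +0.269 V.
Since Br₂/Br⁻ is the cathode and Hg₂²⁺/Hg the anode, E°cell = E°(Br₂/Br⁻) − E°(Hg₂²⁺/Hg).
So E°(Br₂/Br⁻) = E°cell + E°(Hg₂²⁺/Hg) = +0.269 + (+0.80) = +1.07 V.

+1.07 V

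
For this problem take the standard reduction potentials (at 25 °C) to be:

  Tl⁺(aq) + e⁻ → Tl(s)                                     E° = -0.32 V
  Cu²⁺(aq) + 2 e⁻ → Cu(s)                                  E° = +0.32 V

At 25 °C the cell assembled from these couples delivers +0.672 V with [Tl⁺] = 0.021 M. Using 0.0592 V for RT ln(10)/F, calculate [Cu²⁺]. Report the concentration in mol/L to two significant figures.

Cu²⁺/Cu is the cathode, Tl⁺/Tl the anode: E°cell = +0.64 V, n = 2.
Overall reaction: Cu²⁺(aq) + 2 Tl(s) → Cu(s) + 2 Tl⁺(aq); Q = [Tl⁺]^2/[Cu²⁺]^1.
From E = E° − (0.0592/n) log Q: log Q = (E° − E)·n/0.0592 = (+0.64 − (+0.672))·2/0.0592 = -1.0811.
So 1·log[Cu²⁺] = 2·log(0.021) − log Q = -3.3556 − (-1.0811) = -2.2745; [Cu²⁺] = 10^(-2.2745) ≈ 0.0053 M.

0.0053 M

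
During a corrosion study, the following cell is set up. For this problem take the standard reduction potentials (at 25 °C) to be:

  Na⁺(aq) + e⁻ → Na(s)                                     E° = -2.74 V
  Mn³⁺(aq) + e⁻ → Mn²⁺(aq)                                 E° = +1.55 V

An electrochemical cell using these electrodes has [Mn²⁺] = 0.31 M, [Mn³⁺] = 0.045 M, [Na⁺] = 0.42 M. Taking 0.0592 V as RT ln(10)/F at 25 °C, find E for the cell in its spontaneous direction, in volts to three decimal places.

+4.263 V

Mn³⁺/Mn²⁺ is the cathode (higher E°), Na⁺/Na the anode: E°cell = +1.55 − (-2.74) = +4.29 V, n = 1.
Overall: Mn³⁺(aq) + Na(s) → Mn²⁺(aq) + Na⁺(aq)
Q = [Mn²⁺]·[Na⁺] / ([Mn³⁺]); log Q = 0.461.
E = E° − (0.0592/n) log Q = +4.29 − (0.0592/1)(0.461) = +4.263 V.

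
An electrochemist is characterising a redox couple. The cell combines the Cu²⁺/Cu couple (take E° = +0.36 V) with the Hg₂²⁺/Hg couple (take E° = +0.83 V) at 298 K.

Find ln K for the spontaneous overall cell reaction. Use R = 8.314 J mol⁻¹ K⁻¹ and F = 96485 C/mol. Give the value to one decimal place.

Cathode: Hg₂²⁺/Hg; anode: Cu²⁺/Cu. E°cell = (+0.83) − (+0.36) = +0.47 V, with n = 2.
ΔG° = −nFE° = −RT ln K, so ln K = nFE°/(RT) = (2)(96485)(+0.47) / ((8.314)(298)) = 36.607.

36.6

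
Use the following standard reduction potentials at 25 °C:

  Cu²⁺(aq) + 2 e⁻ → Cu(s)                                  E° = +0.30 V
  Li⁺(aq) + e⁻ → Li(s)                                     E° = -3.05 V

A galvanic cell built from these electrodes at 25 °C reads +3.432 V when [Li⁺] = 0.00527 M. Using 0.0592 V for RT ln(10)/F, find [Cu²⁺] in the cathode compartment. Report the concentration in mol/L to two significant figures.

0.016 M

Cu²⁺/Cu is the cathode, Li⁺/Li the anode: E°cell = +3.35 V, n = 2.
Overall reaction: Cu²⁺(aq) + 2 Li(s) → Cu(s) + 2 Li⁺(aq); Q = [Li⁺]^2/[Cu²⁺]^1.
From E = E° − (0.0592/n) log Q: log Q = (E° − E)·n/0.0592 = (+3.35 − (+3.432))·2/0.0592 = -2.7703.
So 1·log[Cu²⁺] = 2·log(0.00527) − log Q = -4.5564 − (-2.7703) = -1.7861; [Cu²⁺] = 10^(-1.7861) ≈ 0.016 M.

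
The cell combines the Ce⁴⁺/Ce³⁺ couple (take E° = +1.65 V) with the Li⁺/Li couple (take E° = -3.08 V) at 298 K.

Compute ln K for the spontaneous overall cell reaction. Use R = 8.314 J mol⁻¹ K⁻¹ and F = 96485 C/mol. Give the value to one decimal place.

184.2

Cathode: Ce⁴⁺/Ce³⁺; anode: Li⁺/Li. E°cell = (+1.65) − (-3.08) = +4.73 V, with n = 1.
ΔG° = −nFE° = −RT ln K, so ln K = nFE°/(RT) = (1)(96485)(+4.73) / ((8.314)(298)) = 184.202.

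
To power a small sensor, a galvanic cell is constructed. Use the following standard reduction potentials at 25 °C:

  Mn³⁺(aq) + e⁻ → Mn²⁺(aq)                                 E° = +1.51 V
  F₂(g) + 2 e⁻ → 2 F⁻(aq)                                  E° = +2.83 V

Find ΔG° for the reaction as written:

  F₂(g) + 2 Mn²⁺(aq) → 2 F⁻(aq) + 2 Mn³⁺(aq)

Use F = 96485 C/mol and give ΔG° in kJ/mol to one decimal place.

-254.7 kJ/mol

As written, F₂/F⁻ is reduced (cathode) and Mn³⁺/Mn²⁺ is oxidised (anode), so E°cell = (+2.83) − (+1.51) = +1.32 V.
Balancing electrons gives n = 2.
ΔG° = −nFE° = −(2)(96485)(+1.32) = -254,720 J = -254.7 kJ/mol.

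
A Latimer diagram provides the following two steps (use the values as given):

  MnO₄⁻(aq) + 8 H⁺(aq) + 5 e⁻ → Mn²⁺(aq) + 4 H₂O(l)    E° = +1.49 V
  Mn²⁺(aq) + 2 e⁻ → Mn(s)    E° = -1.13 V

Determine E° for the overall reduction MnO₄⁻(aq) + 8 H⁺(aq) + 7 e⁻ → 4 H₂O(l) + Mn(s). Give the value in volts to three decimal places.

Standard free energies of sequential steps add: ΔG°₃ = ΔG°₁ + ΔG°₂, so n₃E°₃ = n₁E°₁ + n₂E°₂.
E°₃ = (5×+1.49 + 2×-1.13) / 7 = (+5.190) / 7 = +0.741 V.
Simply averaging or adding the two E° values would be wrong; the electron-weighted sum is required.

+0.741 V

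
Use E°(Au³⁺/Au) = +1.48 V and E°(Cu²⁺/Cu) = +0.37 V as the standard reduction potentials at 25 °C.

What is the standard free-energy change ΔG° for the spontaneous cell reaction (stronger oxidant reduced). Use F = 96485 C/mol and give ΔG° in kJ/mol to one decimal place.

Au³⁺/Au (E° = +1.48 V) is the cathode; Cu²⁺/Cu (E° = +0.37 V) is the anode, so E°cell = +1.11 V.
Balancing electrons gives n = 6 (lcm of 3 and 2).
ΔG° = −nFE° = −(6)(96485)(+1.11) = -642,590 J = -642.6 kJ/mol.

-642.6 kJ/mol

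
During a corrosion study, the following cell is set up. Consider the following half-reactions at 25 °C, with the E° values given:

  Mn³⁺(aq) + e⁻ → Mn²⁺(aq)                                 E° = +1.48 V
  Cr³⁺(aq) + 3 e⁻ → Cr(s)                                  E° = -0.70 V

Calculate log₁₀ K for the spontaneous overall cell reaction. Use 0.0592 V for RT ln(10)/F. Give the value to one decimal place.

110.5

Cathode: Mn³⁺/Mn²⁺; anode: Cr³⁺/Cr. E°cell = +2.18 V, n = 3.
log K = nE°cell / 0.0592 = (3)(+2.18) / 0.0592 = 110.5.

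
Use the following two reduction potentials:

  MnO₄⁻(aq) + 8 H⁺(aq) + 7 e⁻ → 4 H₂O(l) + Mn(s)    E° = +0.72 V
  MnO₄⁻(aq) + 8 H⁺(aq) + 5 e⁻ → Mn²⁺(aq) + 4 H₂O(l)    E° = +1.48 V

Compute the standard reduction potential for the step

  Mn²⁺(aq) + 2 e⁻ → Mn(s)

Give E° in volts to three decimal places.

-1.180 V

Sequential free energies add, so n₃E°₃ = n₁E°₁ + n₂E°₂.
With n₃ = 7, and the known step contributing 5×(+1.48) V, the unknown satisfies 2·E° = 7×(+0.72) − 5×(+1.48) = -2.360.
E° = -2.360 / 2 = -1.180 V.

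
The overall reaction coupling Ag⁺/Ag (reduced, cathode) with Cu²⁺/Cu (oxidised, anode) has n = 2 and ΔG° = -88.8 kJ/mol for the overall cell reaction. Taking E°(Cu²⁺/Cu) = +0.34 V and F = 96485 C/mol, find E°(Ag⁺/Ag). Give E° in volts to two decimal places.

+0.80 V

E°cell = −ΔG°/(nF) = −(-88.8×10³)/((2)(96485)) = +0.460 V.
Since Ag⁺/Ag is the cathode and Cu²⁺/Cu the anode, E°cell = E°(Ag⁺/Ag) − E°(Cu²⁺/Cu).
So E°(Ag⁺/Ag) = E°cell + E°(Cu²⁺/Cu) = +0.460 + (+0.34) = +0.80 V.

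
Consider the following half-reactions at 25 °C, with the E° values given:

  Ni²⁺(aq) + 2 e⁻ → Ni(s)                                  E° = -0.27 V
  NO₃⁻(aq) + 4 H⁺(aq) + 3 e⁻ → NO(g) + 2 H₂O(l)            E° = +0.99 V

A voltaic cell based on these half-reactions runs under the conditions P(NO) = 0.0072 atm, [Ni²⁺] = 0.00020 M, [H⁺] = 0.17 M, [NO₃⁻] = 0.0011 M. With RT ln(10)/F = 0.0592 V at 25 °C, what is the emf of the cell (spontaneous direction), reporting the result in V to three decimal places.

+1.293 V

NO₃⁻/NO is the cathode (higher E°), Ni²⁺/Ni the anode: E°cell = +0.99 − (-0.27) = +1.26 V, n = 6.
Overall: 2 NO₃⁻(aq) + 8 H⁺(aq) + 3 Ni(s) → 2 NO(g) + 4 H₂O(l) + 3 Ni²⁺(aq)
Q = P(NO)^2·[Ni²⁺]^3 / ([NO₃⁻]^2·[H⁺]^8); log Q = -3.309.
E = E° − (0.0592/n) log Q = +1.26 − (0.0592/6)(-3.309) = +1.293 V.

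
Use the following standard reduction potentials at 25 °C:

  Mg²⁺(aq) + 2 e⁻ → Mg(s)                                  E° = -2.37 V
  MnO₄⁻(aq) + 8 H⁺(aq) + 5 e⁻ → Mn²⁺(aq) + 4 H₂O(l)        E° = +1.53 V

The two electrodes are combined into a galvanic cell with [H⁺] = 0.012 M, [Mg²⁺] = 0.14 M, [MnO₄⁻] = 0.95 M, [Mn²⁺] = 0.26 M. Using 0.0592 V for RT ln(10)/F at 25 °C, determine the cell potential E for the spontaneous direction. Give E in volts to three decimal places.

MnO₄⁻/Mn²⁺ is the cathode (higher E°), Mg²⁺/Mg the anode: E°cell = +1.53 − (-2.37) = +3.90 V, n = 10.
Overall: 2 MnO₄⁻(aq) + 16 H⁺(aq) + 5 Mg(s) → 2 Mn²⁺(aq) + 8 H₂O(l) + 5 Mg²⁺(aq)
Q = [Mn²⁺]^2·[Mg²⁺]^5 / ([MnO₄⁻]^2·[H⁺]^16); log Q = 25.338.
E = E° − (0.0592/n) log Q = +3.90 − (0.0592/10)(25.338) = +3.750 V.

+3.750 V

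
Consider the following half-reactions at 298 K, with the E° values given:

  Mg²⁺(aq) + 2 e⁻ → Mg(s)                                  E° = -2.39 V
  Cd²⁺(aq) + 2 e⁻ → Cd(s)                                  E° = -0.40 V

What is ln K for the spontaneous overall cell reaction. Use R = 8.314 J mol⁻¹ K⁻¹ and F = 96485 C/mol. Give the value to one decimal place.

Cathode: Cd²⁺/Cd; anode: Mg²⁺/Mg. E°cell = (-0.40) − (-2.39) = +1.99 V, with n = 2.
ΔG° = −nFE° = −RT ln K, so ln K = nFE°/(RT) = (2)(96485)(+1.99) / ((8.314)(298)) = 154.995.

155.0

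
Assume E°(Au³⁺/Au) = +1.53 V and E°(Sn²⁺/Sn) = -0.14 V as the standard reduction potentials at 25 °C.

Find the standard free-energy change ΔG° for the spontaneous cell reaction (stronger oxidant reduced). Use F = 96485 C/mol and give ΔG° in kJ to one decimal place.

-966.8 kJ

Au³⁺/Au (E° = +1.53 V) is the cathode; Sn²⁺/Sn (E° = -0.14 V) is the anode, so E°cell = +1.67 V.
Balancing electrons gives n = 6 (lcm of 3 and 2).
ΔG° = −nFE° = −(6)(96485)(+1.67) = -966,780 J = -966.8 kJ.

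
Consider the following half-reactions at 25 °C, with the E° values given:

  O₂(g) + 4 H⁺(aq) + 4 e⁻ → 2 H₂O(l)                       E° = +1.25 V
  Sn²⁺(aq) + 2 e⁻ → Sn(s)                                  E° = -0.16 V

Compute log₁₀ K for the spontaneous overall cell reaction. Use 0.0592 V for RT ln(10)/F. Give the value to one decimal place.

Cathode: O₂/H₂O; anode: Sn²⁺/Sn. E°cell = +1.41 V, n = 4.
log K = nE°cell / 0.0592 = (4)(+1.41) / 0.0592 = 95.3.

95.3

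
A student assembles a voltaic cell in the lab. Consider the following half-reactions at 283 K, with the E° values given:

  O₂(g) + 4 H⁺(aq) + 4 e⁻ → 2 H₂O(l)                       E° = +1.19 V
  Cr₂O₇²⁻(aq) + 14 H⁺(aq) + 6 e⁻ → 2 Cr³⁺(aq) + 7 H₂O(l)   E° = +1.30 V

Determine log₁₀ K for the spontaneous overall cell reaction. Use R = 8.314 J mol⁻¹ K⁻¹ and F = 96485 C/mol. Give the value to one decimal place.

Cathode: Cr₂O₇²⁻/Cr³⁺; anode: O₂/H₂O. E°cell = (+1.30) − (+1.19) = +0.11 V, with n = 12.
ΔG° = −nFE° = −RT ln K, so ln K = nFE°/(RT) = (12)(96485)(+0.11) / ((8.314)(283)) = 54.130.
log₁₀ K = 54.130 / ln 10 = 23.5.

23.5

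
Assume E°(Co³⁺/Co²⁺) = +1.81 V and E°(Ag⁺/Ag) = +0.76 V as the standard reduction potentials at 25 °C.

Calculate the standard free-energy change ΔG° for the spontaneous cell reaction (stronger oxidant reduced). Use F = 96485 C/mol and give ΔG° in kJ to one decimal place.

-101.3 kJ

Co³⁺/Co²⁺ (E° = +1.81 V) is the cathode; Ag⁺/Ag (E° = +0.76 V) is the anode, so E°cell = +1.05 V.
Balancing electrons gives n = 1 (lcm of 1 and 1).
ΔG° = −nFE° = −(1)(96485)(+1.05) = -101,309 J = -101.3 kJ.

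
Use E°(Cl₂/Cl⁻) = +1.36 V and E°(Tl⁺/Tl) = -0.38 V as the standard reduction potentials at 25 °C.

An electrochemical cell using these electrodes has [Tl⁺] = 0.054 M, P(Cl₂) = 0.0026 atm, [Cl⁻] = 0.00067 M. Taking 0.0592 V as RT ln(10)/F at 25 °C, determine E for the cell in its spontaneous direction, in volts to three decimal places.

+1.926 V

Cl₂/Cl⁻ is the cathode (higher E°), Tl⁺/Tl the anode: E°cell = +1.36 − (-0.38) = +1.74 V, n = 2.
Overall: Cl₂(g) + 2 Tl(s) → 2 Cl⁻(aq) + 2 Tl⁺(aq)
Q = [Cl⁻]^2·[Tl⁺]^2 / (P(Cl₂)); log Q = -6.298.
E = E° − (0.0592/n) log Q = +1.74 − (0.0592/2)(-6.298) = +1.926 V.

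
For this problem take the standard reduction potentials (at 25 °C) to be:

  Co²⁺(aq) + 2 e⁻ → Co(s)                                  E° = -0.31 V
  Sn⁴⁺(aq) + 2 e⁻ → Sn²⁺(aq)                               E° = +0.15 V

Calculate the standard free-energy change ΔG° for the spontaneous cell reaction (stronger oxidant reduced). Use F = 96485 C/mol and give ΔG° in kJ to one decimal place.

-88.8 kJ

Sn⁴⁺/Sn²⁺ (E° = +0.15 V) is the cathode; Co²⁺/Co (E° = -0.31 V) is the anode, so E°cell = +0.46 V.
Balancing electrons gives n = 2 (lcm of 2 and 2).
ΔG° = −nFE° = −(2)(96485)(+0.46) = -88,766 J = -88.8 kJ.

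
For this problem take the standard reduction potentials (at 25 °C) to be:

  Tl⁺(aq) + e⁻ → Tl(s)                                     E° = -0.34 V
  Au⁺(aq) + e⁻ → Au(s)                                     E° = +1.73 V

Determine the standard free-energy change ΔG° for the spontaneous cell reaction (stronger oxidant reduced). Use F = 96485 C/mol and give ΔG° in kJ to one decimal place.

Au⁺/Au (E° = +1.73 V) is the cathode; Tl⁺/Tl (E° = -0.34 V) is the anode, so E°cell = +2.07 V.
Balancing electrons gives n = 1 (lcm of 1 and 1).
ΔG° = −nFE° = −(1)(96485)(+2.07) = -199,724 J = -199.7 kJ.

-199.7 kJ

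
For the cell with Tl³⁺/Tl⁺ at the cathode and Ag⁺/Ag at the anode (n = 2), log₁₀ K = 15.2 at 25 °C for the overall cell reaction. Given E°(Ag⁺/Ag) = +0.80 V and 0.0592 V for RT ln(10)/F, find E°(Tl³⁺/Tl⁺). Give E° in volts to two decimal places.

+1.25 V

E°cell = (0.0592/n)·log K = (0.0592/2)(15.2) = +0.450 V.
Since Tl³⁺/Tl⁺ is the cathode and Ag⁺/Ag the anode, E°cell = E°(Tl³⁺/Tl⁺) − E°(Ag⁺/Ag).
So E°(Tl³⁺/Tl⁺) = E°cell + E°(Ag⁺/Ag) = +0.450 + (+0.80) = +1.25 V.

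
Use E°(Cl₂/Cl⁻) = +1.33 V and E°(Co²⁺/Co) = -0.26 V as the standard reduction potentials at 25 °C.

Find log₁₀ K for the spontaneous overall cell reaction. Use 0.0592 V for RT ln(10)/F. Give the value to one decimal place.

53.7

Cathode: Cl₂/Cl⁻; anode: Co²⁺/Co. E°cell = +1.59 V, n = 2.
log K = nE°cell / 0.0592 = (2)(+1.59) / 0.0592 = 53.7.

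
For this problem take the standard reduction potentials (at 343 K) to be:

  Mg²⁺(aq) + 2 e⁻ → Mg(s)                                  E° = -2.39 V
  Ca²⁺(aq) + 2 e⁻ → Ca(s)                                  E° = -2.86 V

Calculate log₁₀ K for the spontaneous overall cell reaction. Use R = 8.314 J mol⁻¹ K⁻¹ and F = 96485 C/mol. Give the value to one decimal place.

13.8

Cathode: Mg²⁺/Mg; anode: Ca²⁺/Ca. E°cell = (-2.39) − (-2.86) = +0.47 V, with n = 2.
ΔG° = −nFE° = −RT ln K, so ln K = nFE°/(RT) = (2)(96485)(+0.47) / ((8.314)(343)) = 31.804.
log₁₀ K = 31.804 / ln 10 = 13.8.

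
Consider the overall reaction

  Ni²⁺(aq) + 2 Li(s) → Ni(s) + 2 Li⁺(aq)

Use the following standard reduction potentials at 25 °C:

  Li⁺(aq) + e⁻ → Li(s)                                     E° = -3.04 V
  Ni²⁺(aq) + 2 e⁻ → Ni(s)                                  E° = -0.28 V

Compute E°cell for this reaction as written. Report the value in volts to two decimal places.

+2.76 V

The Ni²⁺/Ni couple has the higher reduction potential, so it is the cathode; Li⁺/Li is oxidised at the anode.
E°cell = E°(cathode) − E°(anode) = (-0.28) − (-3.04) = +2.76 V.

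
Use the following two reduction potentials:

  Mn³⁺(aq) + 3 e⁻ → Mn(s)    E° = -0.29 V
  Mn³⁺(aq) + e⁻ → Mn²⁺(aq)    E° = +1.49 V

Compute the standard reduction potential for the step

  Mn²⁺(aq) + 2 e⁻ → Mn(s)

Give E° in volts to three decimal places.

Sequential free energies add, so n₃E°₃ = n₁E°₁ + n₂E°₂.
With n₃ = 3, and the known step contributing 1×(+1.49) V, the unknown satisfies 2·E° = 3×(-0.29) − 1×(+1.49) = -2.360.
E° = -2.360 / 2 = -1.180 V.

-1.180 V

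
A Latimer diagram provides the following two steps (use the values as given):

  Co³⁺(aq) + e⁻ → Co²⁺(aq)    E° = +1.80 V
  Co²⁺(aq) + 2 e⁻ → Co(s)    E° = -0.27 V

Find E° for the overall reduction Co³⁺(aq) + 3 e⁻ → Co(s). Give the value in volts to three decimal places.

Standard free energies of sequential steps add: ΔG°₃ = ΔG°₁ + ΔG°₂, so n₃E°₃ = n₁E°₁ + n₂E°₂.
E°₃ = (1×+1.80 + 2×-0.27) / 3 = (+1.260) / 3 = +0.420 V.

+0.420 V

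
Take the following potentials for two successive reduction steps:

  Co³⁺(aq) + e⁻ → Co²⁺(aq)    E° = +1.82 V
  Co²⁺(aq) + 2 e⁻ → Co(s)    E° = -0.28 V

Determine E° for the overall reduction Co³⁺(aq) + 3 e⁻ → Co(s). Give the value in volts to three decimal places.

+0.420 V

Adding the free-energy changes (−nFE°) of the two steps gives −n₃FE°₃ = −n₁FE°₁ − n₂FE°₂.
E°₃ = (1×+1.82 + 2×-0.28) / 3 = (+1.260) / 3 = +0.420 V.
E° values themselves are not directly additive — weighting by electron count is essential.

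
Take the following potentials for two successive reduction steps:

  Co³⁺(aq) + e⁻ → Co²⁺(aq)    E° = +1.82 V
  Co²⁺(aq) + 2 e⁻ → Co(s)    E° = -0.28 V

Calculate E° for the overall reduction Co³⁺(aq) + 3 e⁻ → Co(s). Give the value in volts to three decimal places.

+0.420 V

Since ΔG° = −nFE° is additive over sequential reductions, n₃E°₃ = n₁E°₁ + n₂E°₂.
E°₃ = (1×+1.82 + 2×-0.28) / 3 = (+1.260) / 3 = +0.420 V.
E° values themselves are not directly additive — weighting by electron count is essential.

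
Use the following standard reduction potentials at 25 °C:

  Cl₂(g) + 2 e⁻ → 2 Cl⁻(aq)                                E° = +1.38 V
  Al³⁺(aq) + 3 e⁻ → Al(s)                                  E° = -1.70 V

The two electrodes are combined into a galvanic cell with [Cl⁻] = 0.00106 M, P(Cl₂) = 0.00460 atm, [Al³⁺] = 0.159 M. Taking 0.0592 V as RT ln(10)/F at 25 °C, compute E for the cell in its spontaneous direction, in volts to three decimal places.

+3.203 V

Cl₂/Cl⁻ is the cathode (higher E°), Al³⁺/Al the anode: E°cell = +1.38 − (-1.70) = +3.08 V, n = 6.
Overall: 3 Cl₂(g) + 2 Al(s) → 6 Cl⁻(aq) + 2 Al³⁺(aq)
Q = [Cl⁻]^6·[Al³⁺]^2 / (P(Cl₂)^3); log Q = -12.434.
E = E° − (0.0592/n) log Q = +3.08 − (0.0592/6)(-12.434) = +3.203 V.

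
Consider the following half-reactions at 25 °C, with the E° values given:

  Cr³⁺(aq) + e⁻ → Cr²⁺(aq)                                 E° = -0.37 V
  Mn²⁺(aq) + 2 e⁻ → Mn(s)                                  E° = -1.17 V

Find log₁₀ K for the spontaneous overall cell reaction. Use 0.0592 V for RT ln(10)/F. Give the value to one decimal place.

Cathode: Cr³⁺/Cr²⁺; anode: Mn²⁺/Mn. E°cell = +0.80 V, n = 2.
log K = nE°cell / 0.0592 = (2)(+0.80) / 0.0592 = 27.0.

27.0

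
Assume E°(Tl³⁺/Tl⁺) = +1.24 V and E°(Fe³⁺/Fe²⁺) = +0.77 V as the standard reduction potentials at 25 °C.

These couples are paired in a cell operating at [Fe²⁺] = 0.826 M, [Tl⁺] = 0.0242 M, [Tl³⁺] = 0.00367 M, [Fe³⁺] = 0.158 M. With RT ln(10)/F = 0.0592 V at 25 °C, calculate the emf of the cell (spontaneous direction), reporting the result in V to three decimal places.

Tl³⁺/Tl⁺ is the cathode (higher E°), Fe³⁺/Fe²⁺ the anode: E°cell = +1.24 − (+0.77) = +0.47 V, n = 2.
Overall: Tl³⁺(aq) + 2 Fe²⁺(aq) → Tl⁺(aq) + 2 Fe³⁺(aq)
Q = [Tl⁺]·[Fe³⁺]^2 / ([Tl³⁺]·[Fe²⁺]^2); log Q = -0.617.
E = E° − (0.0592/n) log Q = +0.47 − (0.0592/2)(-0.617) = +0.488 V.

+0.488 V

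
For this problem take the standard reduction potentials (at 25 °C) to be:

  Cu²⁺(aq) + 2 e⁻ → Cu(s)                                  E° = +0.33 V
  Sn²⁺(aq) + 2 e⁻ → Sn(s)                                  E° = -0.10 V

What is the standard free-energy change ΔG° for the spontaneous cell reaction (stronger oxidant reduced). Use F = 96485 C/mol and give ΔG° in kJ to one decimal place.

-83.0 kJ

Cu²⁺/Cu (E° = +0.33 V) is the cathode; Sn²⁺/Sn (E° = -0.10 V) is the anode, so E°cell = +0.43 V.
Balancing electrons gives n = 2 (lcm of 2 and 2).
ΔG° = −nFE° = −(2)(96485)(+0.43) = -82,977 J = -83.0 kJ.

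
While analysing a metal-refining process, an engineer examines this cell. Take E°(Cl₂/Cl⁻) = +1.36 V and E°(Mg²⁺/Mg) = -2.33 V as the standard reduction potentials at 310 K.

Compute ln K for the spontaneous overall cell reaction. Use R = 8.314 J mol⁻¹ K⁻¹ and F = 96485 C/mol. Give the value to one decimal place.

Cathode: Cl₂/Cl⁻; anode: Mg²⁺/Mg. E°cell = (+1.36) − (-2.33) = +3.69 V, with n = 2.
ΔG° = −nFE° = −RT ln K, so ln K = nFE°/(RT) = (2)(96485)(+3.69) / ((8.314)(310)) = 276.277.

276.3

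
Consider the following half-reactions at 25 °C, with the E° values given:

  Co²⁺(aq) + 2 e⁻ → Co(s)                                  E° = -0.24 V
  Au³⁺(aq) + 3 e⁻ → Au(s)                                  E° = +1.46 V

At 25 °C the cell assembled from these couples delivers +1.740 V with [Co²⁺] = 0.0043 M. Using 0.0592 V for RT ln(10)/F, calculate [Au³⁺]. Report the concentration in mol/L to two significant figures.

Au³⁺/Au is the cathode, Co²⁺/Co the anode: E°cell = +1.70 V, n = 6.
Overall reaction: 2 Au³⁺(aq) + 3 Co(s) → 2 Au(s) + 3 Co²⁺(aq); Q = [Co²⁺]^3/[Au³⁺]^2.
From E = E° − (0.0592/n) log Q: log Q = (E° − E)·n/0.0592 = (+1.70 − (+1.740))·6/0.0592 = -4.0541.
So 2·log[Au³⁺] = 3·log(0.0043) − log Q = -7.0996 − (-4.0541) = -3.0455; log[Au³⁺] = -3.0455 / 2 = -1.5228; [Au³⁺] = 10^(-1.5228) ≈ 0.030 M.

0.030 M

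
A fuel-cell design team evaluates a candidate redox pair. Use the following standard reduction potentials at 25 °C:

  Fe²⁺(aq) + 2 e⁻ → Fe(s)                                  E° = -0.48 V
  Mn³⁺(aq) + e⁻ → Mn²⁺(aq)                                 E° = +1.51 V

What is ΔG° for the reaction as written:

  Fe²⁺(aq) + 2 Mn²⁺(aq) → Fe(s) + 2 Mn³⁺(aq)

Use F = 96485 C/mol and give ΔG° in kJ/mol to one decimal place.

+384.0 kJ/mol

As written, Fe²⁺/Fe is reduced (cathode) and Mn³⁺/Mn²⁺ is oxidised (anode), so E°cell = (-0.48) − (+1.51) = -1.99 V.
Balancing electrons gives n = 2.
ΔG° = −nFE° = −(2)(96485)(-1.99) = 384,010 J = +384.0 kJ/mol.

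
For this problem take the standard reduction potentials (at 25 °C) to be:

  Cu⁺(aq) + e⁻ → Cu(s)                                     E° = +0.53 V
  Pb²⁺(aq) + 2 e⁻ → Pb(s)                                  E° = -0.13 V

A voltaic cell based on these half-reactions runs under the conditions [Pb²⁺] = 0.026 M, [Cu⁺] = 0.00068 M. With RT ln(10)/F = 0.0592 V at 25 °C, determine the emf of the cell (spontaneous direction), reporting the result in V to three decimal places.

Cu⁺/Cu is the cathode (higher E°), Pb²⁺/Pb the anode: E°cell = +0.53 − (-0.13) = +0.66 V, n = 2.
Overall: 2 Cu⁺(aq) + Pb(s) → 2 Cu(s) + Pb²⁺(aq)
Q = [Pb²⁺] / ([Cu⁺]^2); log Q = 4.750.
E = E° − (0.0592/n) log Q = +0.66 − (0.0592/2)(4.750) = +0.519 V.

+0.519 V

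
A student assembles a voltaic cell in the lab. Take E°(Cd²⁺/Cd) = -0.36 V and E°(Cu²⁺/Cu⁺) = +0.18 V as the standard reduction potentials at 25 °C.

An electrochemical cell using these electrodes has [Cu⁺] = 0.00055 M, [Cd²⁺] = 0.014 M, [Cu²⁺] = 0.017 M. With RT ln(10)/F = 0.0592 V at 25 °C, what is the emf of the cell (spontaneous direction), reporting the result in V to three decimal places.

Cu²⁺/Cu⁺ is the cathode (higher E°), Cd²⁺/Cd the anode: E°cell = +0.18 − (-0.36) = +0.54 V, n = 2.
Overall: 2 Cu²⁺(aq) + Cd(s) → 2 Cu⁺(aq) + Cd²⁺(aq)
Q = [Cu⁺]^2·[Cd²⁺] / ([Cu²⁺]^2); log Q = -4.834.
E = E° − (0.0592/n) log Q = +0.54 − (0.0592/2)(-4.834) = +0.683 V.

+0.683 V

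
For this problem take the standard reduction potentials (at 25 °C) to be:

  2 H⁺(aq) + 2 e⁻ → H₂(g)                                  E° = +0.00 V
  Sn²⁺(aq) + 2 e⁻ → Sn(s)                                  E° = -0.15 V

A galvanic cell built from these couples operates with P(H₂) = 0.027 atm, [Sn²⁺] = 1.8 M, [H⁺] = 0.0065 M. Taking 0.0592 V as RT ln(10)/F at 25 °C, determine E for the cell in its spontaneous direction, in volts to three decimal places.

+0.059 V

H⁺/H₂ is the cathode (higher E°), Sn²⁺/Sn the anode: E°cell = +0.00 − (-0.15) = +0.15 V, n = 2.
Overall: 2 H⁺(aq) + Sn(s) → H₂(g) + Sn²⁺(aq)
Q = P(H₂)·[Sn²⁺] / ([H⁺]^2); log Q = 3.061.
E = E° − (0.0592/n) log Q = +0.15 − (0.0592/2)(3.061) = +0.059 V.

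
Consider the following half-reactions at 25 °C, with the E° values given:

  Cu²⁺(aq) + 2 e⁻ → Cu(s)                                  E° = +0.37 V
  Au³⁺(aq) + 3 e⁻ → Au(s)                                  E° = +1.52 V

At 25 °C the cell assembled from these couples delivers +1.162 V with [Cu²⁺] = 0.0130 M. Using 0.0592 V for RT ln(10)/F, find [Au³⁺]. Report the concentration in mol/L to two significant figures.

Au³⁺/Au is the cathode, Cu²⁺/Cu the anode: E°cell = +1.15 V, n = 6.
Overall reaction: 2 Au³⁺(aq) + 3 Cu(s) → 2 Au(s) + 3 Cu²⁺(aq); Q = [Cu²⁺]^3/[Au³⁺]^2.
From E = E° − (0.0592/n) log Q: log Q = (E° − E)·n/0.0592 = (+1.15 − (+1.162))·6/0.0592 = -1.2162.
So 2·log[Au³⁺] = 3·log(0.013) − log Q = -5.6582 − (-1.2162) = -4.4420; log[Au³⁺] = -4.4420 / 2 = -2.2210; [Au³⁺] = 10^(-2.2210) ≈ 0.0060 M.

0.0060 M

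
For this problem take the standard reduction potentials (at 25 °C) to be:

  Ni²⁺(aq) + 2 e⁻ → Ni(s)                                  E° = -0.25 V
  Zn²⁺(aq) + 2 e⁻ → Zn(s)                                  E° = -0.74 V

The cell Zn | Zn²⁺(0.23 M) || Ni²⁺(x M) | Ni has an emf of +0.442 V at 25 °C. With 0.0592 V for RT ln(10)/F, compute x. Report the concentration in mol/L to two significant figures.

Ni²⁺/Ni is the cathode, Zn²⁺/Zn the anode: E°cell = +0.49 V, n = 2.
Overall reaction: Ni²⁺(aq) + Zn(s) → Ni(s) + Zn²⁺(aq); Q = [Zn²⁺]^1/[Ni²⁺]^1.
From E = E° − (0.0592/n) log Q: log Q = (E° − E)·n/0.0592 = (+0.49 − (+0.442))·2/0.0592 = 1.6216.
So 1·log[Ni²⁺] = 1·log(0.23) − log Q = -0.6383 − (1.6216) = -2.2599; [Ni²⁺] = 10^(-2.2599) ≈ 0.0055 M.

0.0055 M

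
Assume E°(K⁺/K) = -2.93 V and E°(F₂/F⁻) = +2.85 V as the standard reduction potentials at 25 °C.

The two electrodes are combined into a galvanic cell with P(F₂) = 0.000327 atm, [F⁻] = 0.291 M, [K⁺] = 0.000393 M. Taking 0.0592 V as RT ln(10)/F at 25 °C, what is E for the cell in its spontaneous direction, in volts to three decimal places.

+5.910 V

F₂/F⁻ is the cathode (higher E°), K⁺/K the anode: E°cell = +2.85 − (-2.93) = +5.78 V, n = 2.
Overall: F₂(g) + 2 K(s) → 2 F⁻(aq) + 2 K⁺(aq)
Q = [F⁻]^2·[K⁺]^2 / (P(F₂)); log Q = -4.398.
E = E° − (0.0592/n) log Q = +5.78 − (0.0592/2)(-4.398) = +5.910 V.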